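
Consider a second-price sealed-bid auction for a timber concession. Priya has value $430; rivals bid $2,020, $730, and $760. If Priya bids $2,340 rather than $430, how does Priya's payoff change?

The highest competing bid is $2,020.
Bidding truthfully at $430: the top bid is $2,020 (a rival), so Priya loses. Payoff = $0.
Bidding $2,340: Priya has the top bid, wins, and pays the second-highest bid $2,020. Payoff = $430 − $2,020 = -$1,590.
Change = -$1,590 − $0 = -$1,590.
Deviating from a truthful bid can only lose payoff in a second-price auction — never gain.

-$1,590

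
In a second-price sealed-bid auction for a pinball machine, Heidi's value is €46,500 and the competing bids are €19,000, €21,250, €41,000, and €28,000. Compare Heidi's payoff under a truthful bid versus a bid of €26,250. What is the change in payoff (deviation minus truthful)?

Change in payoff: -€5,500.

The highest competing bid is €41,000.
Bidding truthfully at €46,500: Heidi has the top bid, wins, and pays the second-highest bid €41,000. Payoff = €46,500 − €41,000 = €5,500.
Bidding €26,250: the top bid is €41,000 (a rival), so Heidi loses. Payoff = €0.
Change = €0 − €5,500 = -€5,500.
Deviating from a truthful bid can only lose payoff in a second-price auction — never gain.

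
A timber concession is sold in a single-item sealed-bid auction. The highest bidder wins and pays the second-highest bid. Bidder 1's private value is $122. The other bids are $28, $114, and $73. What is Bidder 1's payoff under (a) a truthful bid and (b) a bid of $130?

(a) $8  (b) $8

The highest competing bid is $114.
Bidding truthfully at $122: Bidder 1 has the top bid, wins, and pays the second-highest bid $114. Payoff = $122 − $114 = $8.
Bidding $130: Bidder 1 has the top bid, wins, and pays the second-highest bid $114. Payoff = $122 − $114 = $8.
The bid only affects whether you win, not the price — here both bids land on the same side of the top rival bid, so the deviation is payoff-neutral.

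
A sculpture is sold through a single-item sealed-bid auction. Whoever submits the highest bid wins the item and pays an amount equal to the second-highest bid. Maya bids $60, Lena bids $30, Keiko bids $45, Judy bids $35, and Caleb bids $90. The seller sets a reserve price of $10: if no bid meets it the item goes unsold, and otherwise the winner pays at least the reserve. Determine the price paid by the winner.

The winner pays $60.

Ordered from highest: Caleb $90; Maya $60; Keiko $45; Judy $35; Lena $30.
Caleb has the highest bid, so Caleb wins.
The second-highest bid is $60, which exceeds the reserve, so that sets the price.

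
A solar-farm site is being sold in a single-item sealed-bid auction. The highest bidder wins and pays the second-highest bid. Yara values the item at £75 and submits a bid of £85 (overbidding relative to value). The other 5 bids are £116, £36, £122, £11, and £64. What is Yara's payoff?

Highest competing bid: £122.
Yara's bid £85 is not the highest, so Yara loses, pays nothing, and earns zero payoff.

Payoff = £0.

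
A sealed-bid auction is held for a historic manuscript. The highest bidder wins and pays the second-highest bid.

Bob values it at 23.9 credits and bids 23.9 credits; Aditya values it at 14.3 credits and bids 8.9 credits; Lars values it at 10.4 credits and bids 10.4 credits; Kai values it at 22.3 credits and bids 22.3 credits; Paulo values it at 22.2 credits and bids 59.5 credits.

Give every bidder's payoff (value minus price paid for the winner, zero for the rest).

Payoffs: Bob 0.0 credits, Aditya 0.0 credits, Lars 0.0 credits, Kai 0.0 credits, Paulo -1.7 credits.

Sorted high to low: Paulo 59.5 credits, then Bob 23.9 credits, then Kai 22.3 credits, then Lars 10.4 credits, then Aditya 8.9 credits.
Paulo has the top bid and wins; the price is the second-highest bid, 23.9 credits.
Paulo's payoff = 22.2 credits − 23.9 credits = -1.7 credits. All other bidders lose, so their payoff is 0.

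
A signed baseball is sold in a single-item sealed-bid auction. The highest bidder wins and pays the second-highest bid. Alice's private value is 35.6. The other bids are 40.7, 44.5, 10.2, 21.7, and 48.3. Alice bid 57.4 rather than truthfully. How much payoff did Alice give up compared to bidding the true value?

The highest competing bid is 48.3.
Bidding truthfully at 35.6: the top bid is 48.3 (a rival), so Alice loses. Payoff = 0.0.
Bidding 57.4: Alice has the top bid, wins, and pays the second-highest bid 48.3. Payoff = 35.6 − 48.3 = -12.7.
Regret = truthful payoff − actual payoff = 0.0 − -12.7 = 12.7.
This is the dominant-strategy logic: truthful bidding weakly beats any alternative.

12.7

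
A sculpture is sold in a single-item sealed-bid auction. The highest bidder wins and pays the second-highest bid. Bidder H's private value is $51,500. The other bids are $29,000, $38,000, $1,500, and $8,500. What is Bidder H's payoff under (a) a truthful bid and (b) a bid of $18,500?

The highest competing bid is $38,000.
Bidding truthfully at $51,500: Bidder H has the top bid, wins, and pays the second-highest bid $38,000. Payoff = $51,500 − $38,000 = $13,500.
Bidding $18,500: the top bid is $38,000 (a rival), so Bidder H loses. Payoff = $0.

(a) $13,500  (b) $0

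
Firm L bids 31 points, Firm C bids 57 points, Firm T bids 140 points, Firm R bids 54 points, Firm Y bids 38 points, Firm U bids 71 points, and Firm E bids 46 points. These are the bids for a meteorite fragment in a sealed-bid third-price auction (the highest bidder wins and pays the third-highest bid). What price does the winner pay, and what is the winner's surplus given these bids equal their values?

Price 57 points; surplus 83 points.

Ranking the bids: Firm T 140 points > Firm U 71 points > Firm C 57 points > Firm R 54 points > Firm E 46 points > Firm Y 38 points > Firm L 31 points.
Firm T is the highest bidder, so Firm T wins.
Under the third-price rule, the price is the third-highest bid: 57 points.
Surplus = 140 points − 57 points = 83 points.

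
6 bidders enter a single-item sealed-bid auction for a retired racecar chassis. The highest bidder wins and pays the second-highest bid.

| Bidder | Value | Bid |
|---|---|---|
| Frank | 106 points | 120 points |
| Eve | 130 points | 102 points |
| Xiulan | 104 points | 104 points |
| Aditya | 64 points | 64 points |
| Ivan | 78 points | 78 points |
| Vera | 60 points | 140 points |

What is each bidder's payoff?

Sorted high to low: Vera 140 points; Frank 120 points; Xiulan 104 points; Eve 102 points; Ivan 78 points; Aditya 64 points.
Vera has the top bid and wins; the price is the second-highest bid, 120 points.
Vera's payoff = 60 points − 120 points = -60 points. All other bidders lose, so their payoff is 0.

Frank 0 points, Eve 0 points, Xiulan 0 points, Aditya 0 points, Ivan 0 points, Vera -60 points.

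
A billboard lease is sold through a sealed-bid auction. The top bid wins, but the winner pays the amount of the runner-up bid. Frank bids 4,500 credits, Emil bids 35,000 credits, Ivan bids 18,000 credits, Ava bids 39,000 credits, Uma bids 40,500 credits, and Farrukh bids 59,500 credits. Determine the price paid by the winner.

40,500 credits

Sorted high to low: Farrukh 59,500 credits; Uma 40,500 credits; Ava 39,000 credits; Emil 35,000 credits; Ivan 18,000 credits; Frank 4,500 credits.
Farrukh has the highest bid, so Farrukh wins.
The second-highest bid is 40,500 credits, so that is what Farrukh pays.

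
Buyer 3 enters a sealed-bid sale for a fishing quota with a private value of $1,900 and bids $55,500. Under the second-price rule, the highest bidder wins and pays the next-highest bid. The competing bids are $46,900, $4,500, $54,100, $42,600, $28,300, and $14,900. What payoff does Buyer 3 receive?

-$52,200

Highest competing bid: $54,100.
Buyer 3's bid $55,500 is the highest overall, so Buyer 3 wins and pays the second-highest bid, $54,100.
Payoff = value − price = $1,900 − $54,100 = -$52,200.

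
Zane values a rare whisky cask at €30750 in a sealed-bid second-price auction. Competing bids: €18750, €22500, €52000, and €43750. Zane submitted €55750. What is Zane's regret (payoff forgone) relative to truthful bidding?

The highest competing bid is €52000.
Bidding truthfully at €30750: the top bid is €52000 (a rival), so Zane loses. Payoff = €0.
Bidding €55750: Zane has the top bid, wins, and pays the second-highest bid €52000. Payoff = €30750 − €52000 = -€21250.
Regret = truthful payoff − actual payoff = €0 − -€21250 = €21250.

€21250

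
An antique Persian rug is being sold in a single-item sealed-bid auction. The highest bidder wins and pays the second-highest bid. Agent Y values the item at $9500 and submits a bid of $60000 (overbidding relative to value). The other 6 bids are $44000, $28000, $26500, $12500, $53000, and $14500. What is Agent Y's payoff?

Highest competing bid: $53000.
Agent Y's bid $60000 is the highest overall, so Agent Y wins and pays the second-highest bid, $53000.
Payoff = value − price = $9500 − $53000 = -$43500.

Payoff = -$43500.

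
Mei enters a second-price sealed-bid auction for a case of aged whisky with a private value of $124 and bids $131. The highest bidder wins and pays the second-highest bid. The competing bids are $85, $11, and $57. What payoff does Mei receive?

Highest competing bid: $85.
Mei's bid $131 is the highest overall, so Mei wins and pays the second-highest bid, $85.
Payoff = value − price = $124 − $85 = $39.

Mei's payoff: $39.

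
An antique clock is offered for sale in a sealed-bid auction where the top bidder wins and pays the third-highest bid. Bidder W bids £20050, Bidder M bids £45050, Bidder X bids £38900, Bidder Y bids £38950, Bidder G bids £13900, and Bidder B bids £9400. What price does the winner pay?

Ordered from highest: Bidder M £45050; Bidder Y £38950; Bidder X £38900; Bidder W £20050; Bidder G £13900; Bidder B £9400.
Bidder M is the highest bidder, so Bidder M wins.
Under the third-price rule, the price is the third-highest bid: £38900.

The winner pays £38900.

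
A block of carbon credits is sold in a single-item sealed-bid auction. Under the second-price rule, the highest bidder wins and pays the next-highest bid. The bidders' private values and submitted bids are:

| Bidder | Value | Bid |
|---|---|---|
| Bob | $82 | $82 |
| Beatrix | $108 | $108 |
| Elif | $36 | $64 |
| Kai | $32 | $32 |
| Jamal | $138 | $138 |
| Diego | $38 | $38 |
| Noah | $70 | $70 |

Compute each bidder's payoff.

Ordered from highest: Jamal $138; Beatrix $108; Bob $82; Noah $70; Elif $64; Diego $38; Kai $32.
Jamal has the top bid and wins; the price is the second-highest bid, $108.
Jamal's payoff = $138 − $108 = $30. All other bidders lose, so their payoff is 0.

Payoffs: Bob $0, Beatrix $0, Elif $0, Kai $0, Jamal $30, Diego $0, Noah $0.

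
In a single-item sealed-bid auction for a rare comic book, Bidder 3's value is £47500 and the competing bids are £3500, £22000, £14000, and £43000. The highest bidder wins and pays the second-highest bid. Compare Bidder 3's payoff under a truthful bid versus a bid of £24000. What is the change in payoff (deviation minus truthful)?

Change in payoff: -£4500.

The highest competing bid is £43000.
Bidding truthfully at £47500: Bidder 3 has the top bid, wins, and pays the second-highest bid £43000. Payoff = £47500 − £43000 = £4500.
Bidding £24000: the top bid is £43000 (a rival), so Bidder 3 loses. Payoff = £0.
Change = £0 − £4500 = -£4500.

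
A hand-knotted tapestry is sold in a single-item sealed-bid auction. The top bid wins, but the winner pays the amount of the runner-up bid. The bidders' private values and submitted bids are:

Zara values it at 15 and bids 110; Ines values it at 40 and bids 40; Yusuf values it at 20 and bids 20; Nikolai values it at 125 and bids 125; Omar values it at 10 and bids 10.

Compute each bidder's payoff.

Payoffs: Zara 0, Ines 0, Yusuf 0, Nikolai 15, Omar 0.

Ranking the bids: Nikolai 125 > Zara 110 > Ines 40 > Yusuf 20 > Omar 10.
Nikolai has the top bid and wins; the price is the second-highest bid, 110.
Nikolai's payoff = 125 − 110 = 15. All other bidders lose, so their payoff is 0.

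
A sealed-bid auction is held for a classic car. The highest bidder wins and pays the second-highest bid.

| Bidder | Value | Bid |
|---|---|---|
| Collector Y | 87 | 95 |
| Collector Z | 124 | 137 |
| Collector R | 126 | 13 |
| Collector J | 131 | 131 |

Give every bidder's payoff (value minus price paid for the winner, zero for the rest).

Collector Y 0, Collector Z -7, Collector R 0, Collector J 0.

Ranking the bids: Collector Z 137 > Collector J 131 > Collector Y 95 > Collector R 13.
Collector Z has the top bid and wins; the price is the second-highest bid, 131.
Collector Z's payoff = 124 − 131 = -7. All other bidders lose, so their payoff is 0.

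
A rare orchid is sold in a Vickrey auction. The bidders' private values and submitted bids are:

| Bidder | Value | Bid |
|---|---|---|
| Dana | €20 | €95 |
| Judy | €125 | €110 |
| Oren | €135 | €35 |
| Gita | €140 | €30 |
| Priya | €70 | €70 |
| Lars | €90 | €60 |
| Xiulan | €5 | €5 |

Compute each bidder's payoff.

Bids in descending order: Judy €110; Dana €95; Priya €70; Lars €60; Oren €35; Gita €30; Xiulan €5.
Judy has the top bid and wins; the price is the second-highest bid, €95.
Judy's payoff = €125 − €95 = €30. All other bidders lose, so their payoff is 0.

Dana €0, Judy €30, Oren €0, Gita €0, Priya €0, Lars €0, Xiulan €0.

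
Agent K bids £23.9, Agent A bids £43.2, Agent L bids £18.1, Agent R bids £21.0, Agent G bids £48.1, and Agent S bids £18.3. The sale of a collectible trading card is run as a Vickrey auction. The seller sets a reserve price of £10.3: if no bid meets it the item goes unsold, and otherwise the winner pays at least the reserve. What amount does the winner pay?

Price paid: £43.2.

Ranking the bids: Agent G £48.1, then Agent A £43.2, then Agent K £23.9, then Agent R £21.0, then Agent S £18.3, then Agent L £18.1.
Agent G has the highest bid, so Agent G wins.
The second-highest bid is £43.2, which exceeds the reserve, so that sets the price.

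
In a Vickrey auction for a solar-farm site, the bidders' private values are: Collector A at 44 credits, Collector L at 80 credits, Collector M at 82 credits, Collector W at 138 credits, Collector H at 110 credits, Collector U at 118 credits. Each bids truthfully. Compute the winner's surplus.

Surplus = 20 credits.

Ordered from highest: Collector W 138 credits; Collector U 118 credits; Collector H 110 credits; Collector M 82 credits; Collector L 80 credits; Collector A 44 credits.
Collector W wins with the top bid and pays the second-highest, 118 credits.
Surplus = 138 credits − 118 credits = 20 credits.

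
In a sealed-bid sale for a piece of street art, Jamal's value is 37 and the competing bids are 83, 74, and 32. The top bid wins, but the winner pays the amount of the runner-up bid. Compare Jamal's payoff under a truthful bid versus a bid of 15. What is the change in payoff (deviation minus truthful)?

Change in payoff: 0.

The highest competing bid is 83.
Bidding truthfully at 37: the top bid is 83 (a rival), so Jamal loses. Payoff = 0.
Bidding 15: the top bid is 83 (a rival), so Jamal loses. Payoff = 0.
Change = 0 − 0 = 0.
The bid only affects whether you win, not the price — here both bids land on the same side of the top rival bid, so the deviation is payoff-neutral.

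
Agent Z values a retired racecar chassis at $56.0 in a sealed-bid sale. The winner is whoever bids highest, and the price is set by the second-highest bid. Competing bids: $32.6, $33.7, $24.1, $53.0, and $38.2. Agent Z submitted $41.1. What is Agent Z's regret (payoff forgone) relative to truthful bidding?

The highest competing bid is $53.0.
Bidding truthfully at $56.0: Agent Z has the top bid, wins, and pays the second-highest bid $53.0. Payoff = $56.0 − $53.0 = $3.0.
Bidding $41.1: the top bid is $53.0 (a rival), so Agent Z loses. Payoff = $0.0.
Regret = truthful payoff − actual payoff = $3.0 − $0.0 = $3.0.

$3.0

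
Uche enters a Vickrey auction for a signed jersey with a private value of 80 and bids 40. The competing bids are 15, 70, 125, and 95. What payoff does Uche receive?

Payoff = 0.

Highest competing bid: 125.
Uche's bid 40 is not the highest, so Uche loses, pays nothing, and earns zero payoff.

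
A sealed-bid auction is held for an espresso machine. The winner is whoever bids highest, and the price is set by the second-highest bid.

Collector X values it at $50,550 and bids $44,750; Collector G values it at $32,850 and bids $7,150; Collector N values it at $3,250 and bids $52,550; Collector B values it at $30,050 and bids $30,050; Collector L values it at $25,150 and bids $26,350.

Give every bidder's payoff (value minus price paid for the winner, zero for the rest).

Sorted high to low: Collector N $52,550, then Collector X $44,750, then Collector B $30,050, then Collector L $26,350, then Collector G $7,150.
Collector N has the top bid and wins; the price is the second-highest bid, $44,750.
Collector N's payoff = $3,250 − $44,750 = -$41,500. All other bidders lose, so their payoff is 0.

Payoffs: Collector X $0, Collector G $0, Collector N -$41,500, Collector B $0, Collector L $0.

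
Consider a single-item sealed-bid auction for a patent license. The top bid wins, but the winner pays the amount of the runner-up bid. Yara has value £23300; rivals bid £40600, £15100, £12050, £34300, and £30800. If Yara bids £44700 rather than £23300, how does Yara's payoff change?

The highest competing bid is £40600.
Bidding truthfully at £23300: the top bid is £40600 (a rival), so Yara loses. Payoff = £0.
Bidding £44700: Yara has the top bid, wins, and pays the second-highest bid £40600. Payoff = £23300 − £40600 = -£17300.
Change = -£17300 − £0 = -£17300.
This is the dominant-strategy logic: truthful bidding weakly beats any alternative.

Payoff change: -£17300.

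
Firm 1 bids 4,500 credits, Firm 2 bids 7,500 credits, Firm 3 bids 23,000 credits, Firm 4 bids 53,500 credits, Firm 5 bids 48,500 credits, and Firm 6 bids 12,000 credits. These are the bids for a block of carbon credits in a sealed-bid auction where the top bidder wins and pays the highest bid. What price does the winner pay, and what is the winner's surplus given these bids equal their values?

Bids in descending order: Firm 4 53,500 credits, then Firm 5 48,500 credits, then Firm 3 23,000 credits, then Firm 6 12,000 credits, then Firm 2 7,500 credits, then Firm 1 4,500 credits.
Firm 4 is the highest bidder, so Firm 4 wins.
Under the first-price rule, the price is the highest bid: 53,500 credits.
Surplus = 53,500 credits − 53,500 credits = 0 credits.

Price 53,500 credits; surplus 0 credits.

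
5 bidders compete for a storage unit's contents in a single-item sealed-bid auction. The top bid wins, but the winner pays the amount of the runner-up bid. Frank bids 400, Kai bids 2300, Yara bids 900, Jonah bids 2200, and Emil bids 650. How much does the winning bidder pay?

Ordered from highest: Kai 2300 > Jonah 2200 > Yara 900 > Emil 650 > Frank 400.
Kai has the highest bid, so Kai wins.
The second-highest bid is 2200, so that is what Kai pays.

The winner pays 2200.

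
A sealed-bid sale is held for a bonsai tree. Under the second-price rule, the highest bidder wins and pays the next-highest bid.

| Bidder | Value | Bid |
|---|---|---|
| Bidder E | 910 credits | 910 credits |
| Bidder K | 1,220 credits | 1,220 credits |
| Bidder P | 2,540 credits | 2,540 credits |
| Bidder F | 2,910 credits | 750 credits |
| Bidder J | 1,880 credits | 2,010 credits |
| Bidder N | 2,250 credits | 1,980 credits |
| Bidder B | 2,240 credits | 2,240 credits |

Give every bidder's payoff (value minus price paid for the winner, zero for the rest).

Bidder E 0 credits, Bidder K 0 credits, Bidder P 300 credits, Bidder F 0 credits, Bidder J 0 credits, Bidder N 0 credits, Bidder B 0 credits.

Sorted high to low: Bidder P 2,540 credits > Bidder B 2,240 credits > Bidder J 2,010 credits > Bidder N 1,980 credits > Bidder K 1,220 credits > Bidder E 910 credits > Bidder F 750 credits.
Bidder P has the top bid and wins; the price is the second-highest bid, 2,240 credits.
Bidder P's payoff = 2,540 credits − 2,240 credits = 300 credits. All other bidders lose, so their payoff is 0.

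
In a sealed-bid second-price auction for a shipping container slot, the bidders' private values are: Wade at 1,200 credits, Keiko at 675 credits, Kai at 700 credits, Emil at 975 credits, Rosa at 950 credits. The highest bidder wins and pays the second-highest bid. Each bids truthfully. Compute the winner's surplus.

Bids in descending order: Wade 1,200 credits > Emil 975 credits > Rosa 950 credits > Kai 700 credits > Keiko 675 credits.
Wade wins with the top bid and pays the second-highest, 975 credits.
Surplus = 1,200 credits − 975 credits = 225 credits.

Winner's surplus: 225 credits.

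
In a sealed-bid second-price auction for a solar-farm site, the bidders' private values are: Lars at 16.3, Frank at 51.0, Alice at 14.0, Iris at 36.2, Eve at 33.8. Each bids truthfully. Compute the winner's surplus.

Sorted high to low: Frank 51.0 > Iris 36.2 > Eve 33.8 > Lars 16.3 > Alice 14.0.
Frank wins with the top bid and pays the second-highest, 36.2.
Surplus = 51.0 − 36.2 = 14.8.

Winner's surplus: 14.8.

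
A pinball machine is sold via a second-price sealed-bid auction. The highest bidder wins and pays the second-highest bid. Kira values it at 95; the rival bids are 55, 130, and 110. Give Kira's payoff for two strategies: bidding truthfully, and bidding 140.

Truthful: 0; alternative: -35.

The highest competing bid is 130.
Bidding truthfully at 95: the top bid is 130 (a rival), so Kira loses. Payoff = 0.
Bidding 140: Kira has the top bid, wins, and pays the second-highest bid 130. Payoff = 95 − 130 = -35.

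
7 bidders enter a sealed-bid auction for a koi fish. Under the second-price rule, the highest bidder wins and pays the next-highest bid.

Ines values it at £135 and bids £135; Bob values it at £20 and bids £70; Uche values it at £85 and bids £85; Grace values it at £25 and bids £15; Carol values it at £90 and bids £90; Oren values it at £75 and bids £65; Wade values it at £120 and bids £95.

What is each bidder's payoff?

Payoffs: Ines £40, Bob £0, Uche £0, Grace £0, Carol £0, Oren £0, Wade £0.

Bids in descending order: Ines £135 > Wade £95 > Carol £90 > Uche £85 > Bob £70 > Oren £65 > Grace £15.
Ines has the top bid and wins; the price is the second-highest bid, £95.
Ines's payoff = £135 − £95 = £40. All other bidders lose, so their payoff is 0.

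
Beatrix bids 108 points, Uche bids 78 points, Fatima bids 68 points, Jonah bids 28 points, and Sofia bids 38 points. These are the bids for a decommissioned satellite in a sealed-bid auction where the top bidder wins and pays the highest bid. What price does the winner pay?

Ranking the bids: Beatrix 108 points > Uche 78 points > Fatima 68 points > Sofia 38 points > Jonah 28 points.
Beatrix is the highest bidder, so Beatrix wins.
Under the first-price rule, the price is the highest bid: 108 points.

108 points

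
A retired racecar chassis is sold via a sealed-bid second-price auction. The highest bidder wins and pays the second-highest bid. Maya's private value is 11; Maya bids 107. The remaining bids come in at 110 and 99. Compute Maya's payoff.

0

Highest competing bid: 110.
Maya's bid 107 is not the highest, so Maya loses, pays nothing, and earns zero payoff.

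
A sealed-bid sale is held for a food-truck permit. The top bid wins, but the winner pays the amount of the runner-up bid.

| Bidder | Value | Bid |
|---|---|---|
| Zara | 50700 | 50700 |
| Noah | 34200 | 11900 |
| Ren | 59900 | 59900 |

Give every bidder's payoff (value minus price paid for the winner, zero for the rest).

Payoffs: Zara 0, Noah 0, Ren 9200.

Ranking the bids: Ren 59900 > Zara 50700 > Noah 11900.
Ren has the top bid and wins; the price is the second-highest bid, 50700.
Ren's payoff = 59900 − 50700 = 9200. All other bidders lose, so their payoff is 0.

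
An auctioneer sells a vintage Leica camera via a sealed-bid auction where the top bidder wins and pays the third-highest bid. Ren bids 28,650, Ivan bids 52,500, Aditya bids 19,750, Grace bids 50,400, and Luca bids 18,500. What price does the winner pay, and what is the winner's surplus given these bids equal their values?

Sorted high to low: Ivan 52,500; Grace 50,400; Ren 28,650; Aditya 19,750; Luca 18,500.
Ivan is the highest bidder, so Ivan wins.
Under the third-price rule, the price is the third-highest bid: 28,650.
Surplus = 52,500 − 28,650 = 23,850.

Price 28,650; surplus 23,850.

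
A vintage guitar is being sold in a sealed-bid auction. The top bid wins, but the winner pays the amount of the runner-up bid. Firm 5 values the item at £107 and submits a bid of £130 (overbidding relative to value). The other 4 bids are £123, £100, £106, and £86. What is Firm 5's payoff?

Highest competing bid: £123.
Firm 5's bid £130 is the highest overall, so Firm 5 wins and pays the second-highest bid, £123.
Payoff = value − price = £107 − £123 = -£16.

-£16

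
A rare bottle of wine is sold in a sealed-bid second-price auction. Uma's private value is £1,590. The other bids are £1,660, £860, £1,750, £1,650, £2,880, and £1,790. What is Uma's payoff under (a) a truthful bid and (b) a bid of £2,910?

The highest competing bid is £2,880.
Bidding truthfully at £1,590: the top bid is £2,880 (a rival), so Uma loses. Payoff = £0.
Bidding £2,910: Uma has the top bid, wins, and pays the second-highest bid £2,880. Payoff = £1,590 − £2,880 = -£1,290.

(a) £0  (b) -£1,290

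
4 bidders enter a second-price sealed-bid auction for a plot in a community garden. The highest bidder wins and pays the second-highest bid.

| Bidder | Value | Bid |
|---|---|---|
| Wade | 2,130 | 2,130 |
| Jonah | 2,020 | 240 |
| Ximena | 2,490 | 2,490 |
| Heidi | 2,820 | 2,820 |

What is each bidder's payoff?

Bids in descending order: Heidi 2,820, then Ximena 2,490, then Wade 2,130, then Jonah 240.
Heidi has the top bid and wins; the price is the second-highest bid, 2,490.
Heidi's payoff = 2,820 − 2,490 = 330. All other bidders lose, so their payoff is 0.

Wade 0, Jonah 0, Ximena 0, Heidi 330.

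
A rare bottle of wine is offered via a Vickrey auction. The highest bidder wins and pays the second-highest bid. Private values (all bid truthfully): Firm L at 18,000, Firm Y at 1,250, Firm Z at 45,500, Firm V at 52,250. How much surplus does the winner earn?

Surplus = 6,750.

Bids in descending order: Firm V 52,250; Firm Z 45,500; Firm L 18,000; Firm Y 1,250.
Firm V wins with the top bid and pays the second-highest, 45,500.
Surplus = 52,250 − 45,500 = 6,750.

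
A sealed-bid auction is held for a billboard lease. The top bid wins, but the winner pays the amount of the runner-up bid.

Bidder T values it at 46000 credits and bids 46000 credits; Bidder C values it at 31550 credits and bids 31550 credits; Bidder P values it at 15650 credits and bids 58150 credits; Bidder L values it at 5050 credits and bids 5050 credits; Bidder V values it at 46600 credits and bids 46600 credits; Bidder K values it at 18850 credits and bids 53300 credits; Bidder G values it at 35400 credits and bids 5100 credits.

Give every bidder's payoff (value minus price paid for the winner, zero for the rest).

Bids in descending order: Bidder P 58150 credits, then Bidder K 53300 credits, then Bidder V 46600 credits, then Bidder T 46000 credits, then Bidder C 31550 credits, then Bidder G 5100 credits, then Bidder L 5050 credits.
Bidder P has the top bid and wins; the price is the second-highest bid, 53300 credits.
Bidder P's payoff = 15650 credits − 53300 credits = -37650 credits. All other bidders lose, so their payoff is 0.

Payoffs: Bidder T 0 credits, Bidder C 0 credits, Bidder P -37650 credits, Bidder L 0 credits, Bidder V 0 credits, Bidder K 0 credits, Bidder G 0 credits.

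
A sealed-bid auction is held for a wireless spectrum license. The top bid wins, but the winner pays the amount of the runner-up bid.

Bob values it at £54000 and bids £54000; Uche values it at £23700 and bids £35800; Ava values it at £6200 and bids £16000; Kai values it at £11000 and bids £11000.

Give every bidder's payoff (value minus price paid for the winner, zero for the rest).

Bob £18200, Uche £0, Ava £0, Kai £0.

Ranking the bids: Bob £54000; Uche £35800; Ava £16000; Kai £11000.
Bob has the top bid and wins; the price is the second-highest bid, £35800.
Bob's payoff = £54000 − £35800 = £18200. All other bidders lose, so their payoff is 0.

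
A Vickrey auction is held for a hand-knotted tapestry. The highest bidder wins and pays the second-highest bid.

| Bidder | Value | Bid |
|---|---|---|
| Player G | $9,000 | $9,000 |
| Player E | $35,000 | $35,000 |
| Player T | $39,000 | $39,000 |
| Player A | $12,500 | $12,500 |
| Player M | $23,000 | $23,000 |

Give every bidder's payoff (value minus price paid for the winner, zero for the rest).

Sorted high to low: Player T $39,000, then Player E $35,000, then Player M $23,000, then Player A $12,500, then Player G $9,000.
Player T has the top bid and wins; the price is the second-highest bid, $35,000.
Player T's payoff = $39,000 − $35,000 = $4,000. All other bidders lose, so their payoff is 0.

Player G $0, Player E $0, Player T $4,000, Player A $0, Player M $0.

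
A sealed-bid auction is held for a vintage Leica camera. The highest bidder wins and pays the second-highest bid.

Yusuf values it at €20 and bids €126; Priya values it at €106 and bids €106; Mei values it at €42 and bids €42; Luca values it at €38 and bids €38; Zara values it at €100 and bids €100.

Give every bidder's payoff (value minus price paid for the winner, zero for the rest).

Bids in descending order: Yusuf €126 > Priya €106 > Zara €100 > Mei €42 > Luca €38.
Yusuf has the top bid and wins; the price is the second-highest bid, €106.
Yusuf's payoff = €20 − €106 = -€86. All other bidders lose, so their payoff is 0.

Yusuf -€86, Priya €0, Mei €0, Luca €0, Zara €0.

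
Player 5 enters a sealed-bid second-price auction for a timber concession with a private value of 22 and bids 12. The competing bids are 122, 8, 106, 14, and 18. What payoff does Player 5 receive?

Highest competing bid: 122.
Player 5's bid 12 is not the highest, so Player 5 loses, pays nothing, and earns zero payoff.

0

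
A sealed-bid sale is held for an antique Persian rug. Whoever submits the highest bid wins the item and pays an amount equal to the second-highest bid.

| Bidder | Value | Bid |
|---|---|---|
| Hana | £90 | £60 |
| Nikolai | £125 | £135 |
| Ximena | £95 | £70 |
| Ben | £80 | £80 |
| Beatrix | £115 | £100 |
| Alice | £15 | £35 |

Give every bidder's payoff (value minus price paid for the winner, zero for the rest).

Payoffs: Hana £0, Nikolai £25, Ximena £0, Ben £0, Beatrix £0, Alice £0.

Ordered from highest: Nikolai £135 > Beatrix £100 > Ben £80 > Ximena £70 > Hana £60 > Alice £35.
Nikolai has the top bid and wins; the price is the second-highest bid, £100.
Nikolai's payoff = £125 − £100 = £25. All other bidders lose, so their payoff is 0.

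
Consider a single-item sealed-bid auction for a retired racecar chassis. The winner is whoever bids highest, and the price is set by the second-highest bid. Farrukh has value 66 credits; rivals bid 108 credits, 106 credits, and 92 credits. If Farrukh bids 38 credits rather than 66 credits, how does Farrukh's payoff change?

0 credits

The highest competing bid is 108 credits.
Bidding truthfully at 66 credits: the top bid is 108 credits (a rival), so Farrukh loses. Payoff = 0 credits.
Bidding 38 credits: the top bid is 108 credits (a rival), so Farrukh loses. Payoff = 0 credits.
Change = 0 credits − 0 credits = 0 credits.
The bid only affects whether you win, not the price — here both bids land on the same side of the top rival bid, so the deviation is payoff-neutral.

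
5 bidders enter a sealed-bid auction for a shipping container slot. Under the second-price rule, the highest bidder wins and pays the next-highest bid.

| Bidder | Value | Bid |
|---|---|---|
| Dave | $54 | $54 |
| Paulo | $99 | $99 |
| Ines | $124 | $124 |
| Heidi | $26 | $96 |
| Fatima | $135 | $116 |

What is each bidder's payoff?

Ranking the bids: Ines $124; Fatima $116; Paulo $99; Heidi $96; Dave $54.
Ines has the top bid and wins; the price is the second-highest bid, $116.
Ines's payoff = $124 − $116 = $8. All other bidders lose, so their payoff is 0.

Dave $0, Paulo $0, Ines $8, Heidi $0, Fatima $0.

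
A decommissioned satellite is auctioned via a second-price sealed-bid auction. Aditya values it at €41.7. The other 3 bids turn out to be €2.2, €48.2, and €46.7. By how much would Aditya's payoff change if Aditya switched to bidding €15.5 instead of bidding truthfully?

€0.0

The highest competing bid is €48.2.
Bidding truthfully at €41.7: the top bid is €48.2 (a rival), so Aditya loses. Payoff = €0.0.
Bidding €15.5: the top bid is €48.2 (a rival), so Aditya loses. Payoff = €0.0.
Change = €0.0 − €0.0 = €0.0.
The bid only affects whether you win, not the price — here both bids land on the same side of the top rival bid, so the deviation is payoff-neutral.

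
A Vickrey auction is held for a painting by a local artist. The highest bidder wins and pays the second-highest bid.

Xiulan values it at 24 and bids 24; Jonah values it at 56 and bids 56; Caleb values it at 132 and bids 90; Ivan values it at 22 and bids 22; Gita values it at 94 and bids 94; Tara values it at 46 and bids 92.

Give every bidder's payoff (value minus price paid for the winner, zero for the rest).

Ranking the bids: Gita 94 > Tara 92 > Caleb 90 > Jonah 56 > Xiulan 24 > Ivan 22.
Gita has the top bid and wins; the price is the second-highest bid, 92.
Gita's payoff = 94 − 92 = 2. All other bidders lose, so their payoff is 0.

Payoffs: Xiulan 0, Jonah 0, Caleb 0, Ivan 0, Gita 2, Tara 0.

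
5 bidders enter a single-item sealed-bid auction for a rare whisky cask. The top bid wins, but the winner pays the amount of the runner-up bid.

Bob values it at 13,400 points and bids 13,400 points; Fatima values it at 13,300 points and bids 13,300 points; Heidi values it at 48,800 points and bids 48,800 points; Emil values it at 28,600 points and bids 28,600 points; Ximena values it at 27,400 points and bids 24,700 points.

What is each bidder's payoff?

Payoffs: Bob 0 points, Fatima 0 points, Heidi 20,200 points, Emil 0 points, Ximena 0 points.

Sorted high to low: Heidi 48,800 points, then Emil 28,600 points, then Ximena 24,700 points, then Bob 13,400 points, then Fatima 13,300 points.
Heidi has the top bid and wins; the price is the second-highest bid, 28,600 points.
Heidi's payoff = 48,800 points − 28,600 points = 20,200 points. All other bidders lose, so their payoff is 0.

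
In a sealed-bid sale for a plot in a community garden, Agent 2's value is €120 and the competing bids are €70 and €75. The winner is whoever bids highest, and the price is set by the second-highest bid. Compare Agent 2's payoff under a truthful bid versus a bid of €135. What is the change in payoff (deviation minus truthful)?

€0

The highest competing bid is €75.
Bidding truthfully at €120: Agent 2 has the top bid, wins, and pays the second-highest bid €75. Payoff = €120 − €75 = €45.
Bidding €135: Agent 2 has the top bid, wins, and pays the second-highest bid €75. Payoff = €120 − €75 = €45.
Change = €45 − €45 = €0.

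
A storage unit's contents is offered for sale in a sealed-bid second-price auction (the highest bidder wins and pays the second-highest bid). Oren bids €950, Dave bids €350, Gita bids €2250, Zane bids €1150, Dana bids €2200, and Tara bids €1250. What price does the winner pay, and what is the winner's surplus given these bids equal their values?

Bids in descending order: Gita €2250 > Dana €2200 > Tara €1250 > Zane €1150 > Oren €950 > Dave €350.
Gita is the highest bidder, so Gita wins.
Under the second-price rule, the price is the second-highest bid: €2200.
Surplus = €2250 − €2200 = €50.

The winner pays €2200 for a surplus of €50.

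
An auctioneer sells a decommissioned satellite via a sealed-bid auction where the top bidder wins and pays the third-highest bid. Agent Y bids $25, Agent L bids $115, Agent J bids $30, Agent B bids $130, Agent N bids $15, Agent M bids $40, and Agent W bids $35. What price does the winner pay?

$40

Ordered from highest: Agent B $130; Agent L $115; Agent M $40; Agent W $35; Agent J $30; Agent Y $25; Agent N $15.
Agent B is the highest bidder, so Agent B wins.
Under the third-price rule, the price is the third-highest bid: $40.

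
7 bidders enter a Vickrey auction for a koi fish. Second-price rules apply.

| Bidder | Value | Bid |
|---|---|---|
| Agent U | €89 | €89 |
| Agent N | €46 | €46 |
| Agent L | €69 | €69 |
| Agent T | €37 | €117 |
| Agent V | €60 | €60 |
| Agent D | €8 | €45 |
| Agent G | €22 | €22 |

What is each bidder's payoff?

Sorted high to low: Agent T €117; Agent U €89; Agent L €69; Agent V €60; Agent N €46; Agent D €45; Agent G €22.
Agent T has the top bid and wins; the price is the second-highest bid, €89.
Agent T's payoff = €37 − €89 = -€52. All other bidders lose, so their payoff is 0.

Payoffs: Agent U €0, Agent N €0, Agent L €0, Agent T -€52, Agent V €0, Agent D €0, Agent G €0.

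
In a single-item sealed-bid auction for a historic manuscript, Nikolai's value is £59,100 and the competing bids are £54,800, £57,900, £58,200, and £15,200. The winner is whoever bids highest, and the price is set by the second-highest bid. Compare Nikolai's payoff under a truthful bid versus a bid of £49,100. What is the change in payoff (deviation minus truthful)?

Payoff change: -£900.

The highest competing bid is £58,200.
Bidding truthfully at £59,100: Nikolai has the top bid, wins, and pays the second-highest bid £58,200. Payoff = £59,100 − £58,200 = £900.
Bidding £49,100: the top bid is £58,200 (a rival), so Nikolai loses. Payoff = £0.
Change = £0 − £900 = -£900.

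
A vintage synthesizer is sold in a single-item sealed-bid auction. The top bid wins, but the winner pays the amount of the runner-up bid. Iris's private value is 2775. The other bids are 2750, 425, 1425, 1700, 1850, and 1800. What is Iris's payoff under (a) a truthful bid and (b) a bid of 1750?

The highest competing bid is 2750.
Bidding truthfully at 2775: Iris has the top bid, wins, and pays the second-highest bid 2750. Payoff = 2775 − 2750 = 25.
Bidding 1750: the top bid is 2750 (a rival), so Iris loses. Payoff = 0.
This is the dominant-strategy logic: truthful bidding weakly beats any alternative.

(a) 25  (b) 0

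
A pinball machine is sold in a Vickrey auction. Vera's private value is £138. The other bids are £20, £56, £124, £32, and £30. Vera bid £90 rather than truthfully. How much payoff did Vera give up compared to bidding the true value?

The highest competing bid is £124.
Bidding truthfully at £138: Vera has the top bid, wins, and pays the second-highest bid £124. Payoff = £138 − £124 = £14.
Bidding £90: the top bid is £124 (a rival), so Vera loses. Payoff = £0.
Regret = truthful payoff − actual payoff = £14 − £0 = £14.

Payoff forgone: £14.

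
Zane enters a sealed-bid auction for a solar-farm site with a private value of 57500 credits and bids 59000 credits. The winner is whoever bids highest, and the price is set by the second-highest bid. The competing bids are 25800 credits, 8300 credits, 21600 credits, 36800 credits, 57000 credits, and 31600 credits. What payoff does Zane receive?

Zane's payoff: 500 credits.

Highest competing bid: 57000 credits.
Zane's bid 59000 credits is the highest overall, so Zane wins and pays the second-highest bid, 57000 credits.
Payoff = value − price = 57500 credits − 57000 credits = 500 credits.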